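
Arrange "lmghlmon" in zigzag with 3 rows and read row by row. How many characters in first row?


Zigzag "lmghlmon" into 3 rows:
Placing characters:
  'l' => row 0
  'm' => row 1
  'g' => row 2
  'h' => row 1
  'l' => row 0
  'm' => row 1
  'o' => row 2
  'n' => row 1
Rows:
  Row 0: "ll"
  Row 1: "mhmn"
  Row 2: "go"
First row length: 2

2


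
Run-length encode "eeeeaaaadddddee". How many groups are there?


Input: eeeeaaaadddddee
Scanning for consecutive runs:
  Group 1: 'e' x 4 (positions 0-3)
  Group 2: 'a' x 4 (positions 4-7)
  Group 3: 'd' x 5 (positions 8-12)
  Group 4: 'e' x 2 (positions 13-14)
Total groups: 4

4


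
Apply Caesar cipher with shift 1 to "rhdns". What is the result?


Caesar cipher: shift "rhdns" by 1
  'r' (pos 17) + 1 = pos 18 = 's'
  'h' (pos 7) + 1 = pos 8 = 'i'
  'd' (pos 3) + 1 = pos 4 = 'e'
  'n' (pos 13) + 1 = pos 14 = 'o'
  's' (pos 18) + 1 = pos 19 = 't'
Result: sieot

sieot


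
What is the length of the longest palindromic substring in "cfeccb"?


Input: "cfeccb"
Checking substrings for palindromes:
  [3:5] "cc" (len 2) => palindrome
Longest palindromic substring: "cc" with length 2

2


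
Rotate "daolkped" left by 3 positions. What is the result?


Input: "daolkped", rotate left by 3
First 3 characters: "dao"
Remaining characters: "lkped"
Concatenate remaining + first: "lkped" + "dao" = "lkpeddao"

lkpeddao


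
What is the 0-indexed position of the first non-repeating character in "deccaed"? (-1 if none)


Input: deccaed
Character frequencies:
  'a': 1
  'c': 2
  'd': 2
  'e': 2
Scanning left to right for freq == 1:
  Position 0 ('d'): freq=2, skip
  Position 1 ('e'): freq=2, skip
  Position 2 ('c'): freq=2, skip
  Position 3 ('c'): freq=2, skip
  Position 4 ('a'): unique! => answer = 4

4


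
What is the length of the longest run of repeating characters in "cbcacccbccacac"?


Input: "cbcacccbccacac"
Scanning for longest run:
  Position 1 ('b'): new char, reset run to 1
  Position 2 ('c'): new char, reset run to 1
  Position 3 ('a'): new char, reset run to 1
  Position 4 ('c'): new char, reset run to 1
  Position 5 ('c'): continues run of 'c', length=2
  Position 6 ('c'): continues run of 'c', length=3
  Position 7 ('b'): new char, reset run to 1
  Position 8 ('c'): new char, reset run to 1
  Position 9 ('c'): continues run of 'c', length=2
  Position 10 ('a'): new char, reset run to 1
  Position 11 ('c'): new char, reset run to 1
  Position 12 ('a'): new char, reset run to 1
  Position 13 ('c'): new char, reset run to 1
Longest run: 'c' with length 3

3


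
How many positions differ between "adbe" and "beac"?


Comparing "adbe" and "beac" position by position:
  Position 0: 'a' vs 'b' => DIFFER
  Position 1: 'd' vs 'e' => DIFFER
  Position 2: 'b' vs 'a' => DIFFER
  Position 3: 'e' vs 'c' => DIFFER
Positions that differ: 4

4


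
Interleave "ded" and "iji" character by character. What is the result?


Interleaving "ded" and "iji":
  Position 0: 'd' from first, 'i' from second => "di"
  Position 1: 'e' from first, 'j' from second => "ej"
  Position 2: 'd' from first, 'i' from second => "di"
Result: diejdi

diejdi


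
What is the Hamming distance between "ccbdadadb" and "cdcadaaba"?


Comparing "ccbdadadb" and "cdcadaaba" position by position:
  Position 0: 'c' vs 'c' => same
  Position 1: 'c' vs 'd' => differ
  Position 2: 'b' vs 'c' => differ
  Position 3: 'd' vs 'a' => differ
  Position 4: 'a' vs 'd' => differ
  Position 5: 'd' vs 'a' => differ
  Position 6: 'a' vs 'a' => same
  Position 7: 'd' vs 'b' => differ
  Position 8: 'b' vs 'a' => differ
Total differences (Hamming distance): 7

7


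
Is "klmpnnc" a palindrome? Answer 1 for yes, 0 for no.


Input: klmpnnc
Reversed: cnnpmlk
  Compare pos 0 ('k') with pos 6 ('c'): MISMATCH
  Compare pos 1 ('l') with pos 5 ('n'): MISMATCH
  Compare pos 2 ('m') with pos 4 ('n'): MISMATCH
Result: not a palindrome

0


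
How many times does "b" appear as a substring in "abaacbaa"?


Searching for "b" in "abaacbaa"
Scanning each position:
  Position 0: "a" => no
  Position 1: "b" => MATCH
  Position 2: "a" => no
  Position 3: "a" => no
  Position 4: "c" => no
  Position 5: "b" => MATCH
  Position 6: "a" => no
  Position 7: "a" => no
Total occurrences: 2

2


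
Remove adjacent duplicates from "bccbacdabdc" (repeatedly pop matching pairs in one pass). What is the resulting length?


Input: bccbacdabdc
Stack-based adjacent duplicate removal:
  Read 'b': push. Stack: b
  Read 'c': push. Stack: bc
  Read 'c': matches stack top 'c' => pop. Stack: b
  Read 'b': matches stack top 'b' => pop. Stack: (empty)
  Read 'a': push. Stack: a
  Read 'c': push. Stack: ac
  Read 'd': push. Stack: acd
  Read 'a': push. Stack: acda
  Read 'b': push. Stack: acdab
  Read 'd': push. Stack: acdabd
  Read 'c': push. Stack: acdabdc
Final stack: "acdabdc" (length 7)

7


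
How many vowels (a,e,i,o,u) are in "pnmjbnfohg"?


Input: pnmjbnfohg
Checking each character:
  'p' at position 0: consonant
  'n' at position 1: consonant
  'm' at position 2: consonant
  'j' at position 3: consonant
  'b' at position 4: consonant
  'n' at position 5: consonant
  'f' at position 6: consonant
  'o' at position 7: vowel (running total: 1)
  'h' at position 8: consonant
  'g' at position 9: consonant
Total vowels: 1

1


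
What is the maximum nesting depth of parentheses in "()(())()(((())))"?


Input: "()(())()(((())))"
Tracking depth:
  Position 0 '(': depth becomes 1
  Position 1 ')': depth becomes 0
  Position 2 '(': depth becomes 1
  Position 3 '(': depth becomes 2
  Position 4 ')': depth becomes 1
  Position 5 ')': depth becomes 0
  Position 6 '(': depth becomes 1
  Position 7 ')': depth becomes 0
  Position 8 '(': depth becomes 1
  Position 9 '(': depth becomes 2
  Position 10 '(': depth becomes 3
  Position 11 '(': depth becomes 4
  Position 12 ')': depth becomes 3
  Position 13 ')': depth becomes 2
  Position 14 ')': depth becomes 1
  Position 15 ')': depth becomes 0
Maximum depth reached: 4

4


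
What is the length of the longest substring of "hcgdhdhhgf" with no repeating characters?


Input: "hcgdhdhhgf"
Sliding window (track last position of each char):
  Position 0 ('h'): window [0,0] length 1 -- new best
  Position 1 ('c'): window [0,1] length 2 -- new best
  Position 2 ('g'): window [0,2] length 3 -- new best
  Position 3 ('d'): window [0,3] length 4 -- new best
  Position 4 ('h'): repeat (last at 0), move window start to 1
  Position 4 ('h'): window [1,4] length 4
  Position 5 ('d'): repeat (last at 3), move window start to 4
  Position 5 ('d'): window [4,5] length 2
  Position 6 ('h'): repeat (last at 4), move window start to 5
  Position 6 ('h'): window [5,6] length 2
  Position 7 ('h'): repeat (last at 6), move window start to 7
  Position 7 ('h'): window [7,7] length 1
  Position 8 ('g'): window [7,8] length 2
  Position 9 ('f'): window [7,9] length 3
Longest substring with no repeats: "hcgd" with length 4

4


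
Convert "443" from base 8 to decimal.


Input: "443" in base 8
Positional expansion:
  Digit '4' (value 4) x 8^2 = 256
  Digit '4' (value 4) x 8^1 = 32
  Digit '3' (value 3) x 8^0 = 3
Sum = 291

291


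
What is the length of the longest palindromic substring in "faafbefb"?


Input: "faafbefb"
Checking substrings for palindromes:
  [0:4] "faaf" (len 4) => palindrome
  [1:3] "aa" (len 2) => palindrome
Longest palindromic substring: "faaf" with length 4

4


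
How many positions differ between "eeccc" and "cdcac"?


Comparing "eeccc" and "cdcac" position by position:
  Position 0: 'e' vs 'c' => DIFFER
  Position 1: 'e' vs 'd' => DIFFER
  Position 2: 'c' vs 'c' => same
  Position 3: 'c' vs 'a' => DIFFER
  Position 4: 'c' vs 'c' => same
Positions that differ: 3

3


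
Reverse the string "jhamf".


Input: jhamf
Reading characters right to left:
  Position 4: 'f'
  Position 3: 'm'
  Position 2: 'a'
  Position 1: 'h'
  Position 0: 'j'
Reversed: fmahj

fmahj


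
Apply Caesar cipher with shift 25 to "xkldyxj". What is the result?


Caesar cipher: shift "xkldyxj" by 25
  'x' (pos 23) + 25 = pos 22 = 'w'
  'k' (pos 10) + 25 = pos 9 = 'j'
  'l' (pos 11) + 25 = pos 10 = 'k'
  'd' (pos 3) + 25 = pos 2 = 'c'
  'y' (pos 24) + 25 = pos 23 = 'x'
  'x' (pos 23) + 25 = pos 22 = 'w'
  'j' (pos 9) + 25 = pos 8 = 'i'
Result: wjkcxwi

wjkcxwi


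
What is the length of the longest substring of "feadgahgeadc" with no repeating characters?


Input: "feadgahgeadc"
Sliding window (track last position of each char):
  Position 0 ('f'): window [0,0] length 1 -- new best
  Position 1 ('e'): window [0,1] length 2 -- new best
  Position 2 ('a'): window [0,2] length 3 -- new best
  Position 3 ('d'): window [0,3] length 4 -- new best
  Position 4 ('g'): window [0,4] length 5 -- new best
  Position 5 ('a'): repeat (last at 2), move window start to 3
  Position 5 ('a'): window [3,5] length 3
  Position 6 ('h'): window [3,6] length 4
  Position 7 ('g'): repeat (last at 4), move window start to 5
  Position 7 ('g'): window [5,7] length 3
  Position 8 ('e'): window [5,8] length 4
  Position 9 ('a'): repeat (last at 5), move window start to 6
  Position 9 ('a'): window [6,9] length 4
  Position 10 ('d'): window [6,10] length 5
  Position 11 ('c'): window [6,11] length 6 -- new best
Longest substring with no repeats: "hgeadc" with length 6

6


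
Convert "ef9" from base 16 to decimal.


Input: "ef9" in base 16
Positional expansion:
  Digit 'e' (value 14) x 16^2 = 3584
  Digit 'f' (value 15) x 16^1 = 240
  Digit '9' (value 9) x 16^0 = 9
Sum = 3833

3833


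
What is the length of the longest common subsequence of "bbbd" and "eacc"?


LCS of "bbbd" and "eacc"
DP table:
           e    a    c    c
      0    0    0    0    0
  b   0    0    0    0    0
  b   0    0    0    0    0
  b   0    0    0    0    0
  d   0    0    0    0    0
LCS length = dp[4][4] = 0

0


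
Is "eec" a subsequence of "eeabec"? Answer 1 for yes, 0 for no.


Check if "eec" is a subsequence of "eeabec"
Greedy scan:
  Position 0 ('e'): matches sub[0] = 'e'
  Position 1 ('e'): matches sub[1] = 'e'
  Position 2 ('a'): no match needed
  Position 3 ('b'): no match needed
  Position 4 ('e'): no match needed
  Position 5 ('c'): matches sub[2] = 'c'
All 3 characters matched => is a subsequence

1


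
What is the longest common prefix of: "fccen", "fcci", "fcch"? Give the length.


Words: fccen, fcci, fcch
  Position 0: all 'f' => match
  Position 1: all 'c' => match
  Position 2: all 'c' => match
  Position 3: ('e', 'i', 'h') => mismatch, stop
LCP = "fcc" (length 3)

3


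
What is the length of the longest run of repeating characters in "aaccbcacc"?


Input: "aaccbcacc"
Scanning for longest run:
  Position 1 ('a'): continues run of 'a', length=2
  Position 2 ('c'): new char, reset run to 1
  Position 3 ('c'): continues run of 'c', length=2
  Position 4 ('b'): new char, reset run to 1
  Position 5 ('c'): new char, reset run to 1
  Position 6 ('a'): new char, reset run to 1
  Position 7 ('c'): new char, reset run to 1
  Position 8 ('c'): continues run of 'c', length=2
Longest run: 'a' with length 2

2


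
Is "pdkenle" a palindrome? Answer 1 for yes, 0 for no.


Input: pdkenle
Reversed: elnekdp
  Compare pos 0 ('p') with pos 6 ('e'): MISMATCH
  Compare pos 1 ('d') with pos 5 ('l'): MISMATCH
  Compare pos 2 ('k') with pos 4 ('n'): MISMATCH
Result: not a palindrome

0


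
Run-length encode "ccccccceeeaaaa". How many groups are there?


Input: ccccccceeeaaaa
Scanning for consecutive runs:
  Group 1: 'c' x 7 (positions 0-6)
  Group 2: 'e' x 3 (positions 7-9)
  Group 3: 'a' x 4 (positions 10-13)
Total groups: 3

3


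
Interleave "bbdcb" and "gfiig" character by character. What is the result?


Interleaving "bbdcb" and "gfiig":
  Position 0: 'b' from first, 'g' from second => "bg"
  Position 1: 'b' from first, 'f' from second => "bf"
  Position 2: 'd' from first, 'i' from second => "di"
  Position 3: 'c' from first, 'i' from second => "ci"
  Position 4: 'b' from first, 'g' from second => "bg"
Result: bgbfdicibg

bgbfdicibg


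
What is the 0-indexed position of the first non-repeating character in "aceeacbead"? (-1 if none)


Input: aceeacbead
Character frequencies:
  'a': 3
  'b': 1
  'c': 2
  'd': 1
  'e': 3
Scanning left to right for freq == 1:
  Position 0 ('a'): freq=3, skip
  Position 1 ('c'): freq=2, skip
  Position 2 ('e'): freq=3, skip
  Position 3 ('e'): freq=3, skip
  Position 4 ('a'): freq=3, skip
  Position 5 ('c'): freq=2, skip
  Position 6 ('b'): unique! => answer = 6

6


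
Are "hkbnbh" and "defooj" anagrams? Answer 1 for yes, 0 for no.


Strings: "hkbnbh", "defooj"
Sorted first:  bbhhkn
Sorted second: defjoo
Differ at position 0: 'b' vs 'd' => not anagrams

0


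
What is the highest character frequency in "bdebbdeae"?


Input: bdebbdeae
Character counts:
  'a': 1
  'b': 3
  'd': 2
  'e': 3
Maximum frequency: 3

3


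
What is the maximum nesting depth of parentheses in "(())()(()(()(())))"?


Input: "(())()(()(()(())))"
Tracking depth:
  Position 0 '(': depth becomes 1
  Position 1 '(': depth becomes 2
  Position 2 ')': depth becomes 1
  Position 3 ')': depth becomes 0
  Position 4 '(': depth becomes 1
  Position 5 ')': depth becomes 0
  Position 6 '(': depth becomes 1
  Position 7 '(': depth becomes 2
  Position 8 ')': depth becomes 1
  Position 9 '(': depth becomes 2
  Position 10 '(': depth becomes 3
  Position 11 ')': depth becomes 2
  Position 12 '(': depth becomes 3
  Position 13 '(': depth becomes 4
  Position 14 ')': depth becomes 3
  Position 15 ')': depth becomes 2
  Position 16 ')': depth becomes 1
  Position 17 ')': depth becomes 0
Maximum depth reached: 4

4


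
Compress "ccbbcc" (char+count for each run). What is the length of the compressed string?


Input: ccbbcc
Runs:
  'c' x 2 => "c2"
  'b' x 2 => "b2"
  'c' x 2 => "c2"
Compressed: "c2b2c2"
Compressed length: 6

6


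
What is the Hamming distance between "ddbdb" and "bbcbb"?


Comparing "ddbdb" and "bbcbb" position by position:
  Position 0: 'd' vs 'b' => differ
  Position 1: 'd' vs 'b' => differ
  Position 2: 'b' vs 'c' => differ
  Position 3: 'd' vs 'b' => differ
  Position 4: 'b' vs 'b' => same
Total differences (Hamming distance): 4

4


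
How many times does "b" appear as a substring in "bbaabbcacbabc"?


Searching for "b" in "bbaabbcacbabc"
Scanning each position:
  Position 0: "b" => MATCH
  Position 1: "b" => MATCH
  Position 2: "a" => no
  Position 3: "a" => no
  Position 4: "b" => MATCH
  Position 5: "b" => MATCH
  Position 6: "c" => no
  Position 7: "a" => no
  Position 8: "c" => no
  Position 9: "b" => MATCH
  Position 10: "a" => no
  Position 11: "b" => MATCH
  Position 12: "c" => no
Total occurrences: 6

6


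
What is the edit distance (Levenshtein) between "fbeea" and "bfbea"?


Computing edit distance: "fbeea" -> "bfbea"
DP table:
           b    f    b    e    a
      0    1    2    3    4    5
  f   1    1    1    2    3    4
  b   2    1    2    1    2    3
  e   3    2    2    2    1    2
  e   4    3    3    3    2    2
  a   5    4    4    4    3    2
Edit distance = dp[5][5] = 2

2


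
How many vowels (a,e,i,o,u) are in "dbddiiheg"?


Input: dbddiiheg
Checking each character:
  'd' at position 0: consonant
  'b' at position 1: consonant
  'd' at position 2: consonant
  'd' at position 3: consonant
  'i' at position 4: vowel (running total: 1)
  'i' at position 5: vowel (running total: 2)
  'h' at position 6: consonant
  'e' at position 7: vowel (running total: 3)
  'g' at position 8: consonant
Total vowels: 3

3


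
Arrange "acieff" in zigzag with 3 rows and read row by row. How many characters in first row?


Zigzag "acieff" into 3 rows:
Placing characters:
  'a' => row 0
  'c' => row 1
  'i' => row 2
  'e' => row 1
  'f' => row 0
  'f' => row 1
Rows:
  Row 0: "af"
  Row 1: "cef"
  Row 2: "i"
First row length: 2

2


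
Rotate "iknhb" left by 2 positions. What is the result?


Input: "iknhb", rotate left by 2
First 2 characters: "ik"
Remaining characters: "nhb"
Concatenate remaining + first: "nhb" + "ik" = "nhbik"

nhbik


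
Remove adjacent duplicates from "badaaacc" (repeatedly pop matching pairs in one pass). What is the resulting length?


Input: badaaacc
Stack-based adjacent duplicate removal:
  Read 'b': push. Stack: b
  Read 'a': push. Stack: ba
  Read 'd': push. Stack: bad
  Read 'a': push. Stack: bada
  Read 'a': matches stack top 'a' => pop. Stack: bad
  Read 'a': push. Stack: bada
  Read 'c': push. Stack: badac
  Read 'c': matches stack top 'c' => pop. Stack: bada
Final stack: "bada" (length 4)

4


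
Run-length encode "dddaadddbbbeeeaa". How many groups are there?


Input: dddaadddbbbeeeaa
Scanning for consecutive runs:
  Group 1: 'd' x 3 (positions 0-2)
  Group 2: 'a' x 2 (positions 3-4)
  Group 3: 'd' x 3 (positions 5-7)
  Group 4: 'b' x 3 (positions 8-10)
  Group 5: 'e' x 3 (positions 11-13)
  Group 6: 'a' x 2 (positions 14-15)
Total groups: 6

6


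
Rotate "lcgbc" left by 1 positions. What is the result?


Input: "lcgbc", rotate left by 1
First 1 characters: "l"
Remaining characters: "cgbc"
Concatenate remaining + first: "cgbc" + "l" = "cgbcl"

cgbcl


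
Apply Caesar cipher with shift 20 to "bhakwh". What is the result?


Caesar cipher: shift "bhakwh" by 20
  'b' (pos 1) + 20 = pos 21 = 'v'
  'h' (pos 7) + 20 = pos 1 = 'b'
  'a' (pos 0) + 20 = pos 20 = 'u'
  'k' (pos 10) + 20 = pos 4 = 'e'
  'w' (pos 22) + 20 = pos 16 = 'q'
  'h' (pos 7) + 20 = pos 1 = 'b'
Result: vbueqb

vbueqb


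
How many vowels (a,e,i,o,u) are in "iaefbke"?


Input: iaefbke
Checking each character:
  'i' at position 0: vowel (running total: 1)
  'a' at position 1: vowel (running total: 2)
  'e' at position 2: vowel (running total: 3)
  'f' at position 3: consonant
  'b' at position 4: consonant
  'k' at position 5: consonant
  'e' at position 6: vowel (running total: 4)
Total vowels: 4

4


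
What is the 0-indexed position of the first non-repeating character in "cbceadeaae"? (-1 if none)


Input: cbceadeaae
Character frequencies:
  'a': 3
  'b': 1
  'c': 2
  'd': 1
  'e': 3
Scanning left to right for freq == 1:
  Position 0 ('c'): freq=2, skip
  Position 1 ('b'): unique! => answer = 1

1


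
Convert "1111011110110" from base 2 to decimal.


Input: "1111011110110" in base 2
Positional expansion:
  Digit '1' (value 1) x 2^12 = 4096
  Digit '1' (value 1) x 2^11 = 2048
  Digit '1' (value 1) x 2^10 = 1024
  Digit '1' (value 1) x 2^9 = 512
  Digit '0' (value 0) x 2^8 = 0
  Digit '1' (value 1) x 2^7 = 128
  Digit '1' (value 1) x 2^6 = 64
  Digit '1' (value 1) x 2^5 = 32
  Digit '1' (value 1) x 2^4 = 16
  Digit '0' (value 0) x 2^3 = 0
  Digit '1' (value 1) x 2^2 = 4
  Digit '1' (value 1) x 2^1 = 2
  Digit '0' (value 0) x 2^0 = 0
Sum = 7926

7926


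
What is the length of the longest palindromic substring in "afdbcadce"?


Input: "afdbcadce"
Checking substrings for palindromes:
  No multi-char palindromic substrings found
Longest palindromic substring: "a" with length 1

1


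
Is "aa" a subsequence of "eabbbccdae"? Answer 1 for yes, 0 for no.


Check if "aa" is a subsequence of "eabbbccdae"
Greedy scan:
  Position 0 ('e'): no match needed
  Position 1 ('a'): matches sub[0] = 'a'
  Position 2 ('b'): no match needed
  Position 3 ('b'): no match needed
  Position 4 ('b'): no match needed
  Position 5 ('c'): no match needed
  Position 6 ('c'): no match needed
  Position 7 ('d'): no match needed
  Position 8 ('a'): matches sub[1] = 'a'
  Position 9 ('e'): no match needed
All 2 characters matched => is a subsequence

1


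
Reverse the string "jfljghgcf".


Input: jfljghgcf
Reading characters right to left:
  Position 8: 'f'
  Position 7: 'c'
  Position 6: 'g'
  Position 5: 'h'
  Position 4: 'g'
  Position 3: 'j'
  Position 2: 'l'
  Position 1: 'f'
  Position 0: 'j'
Reversed: fcghgjlfj

fcghgjlfj


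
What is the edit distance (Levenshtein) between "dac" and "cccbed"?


Computing edit distance: "dac" -> "cccbed"
DP table:
           c    c    c    b    e    d
      0    1    2    3    4    5    6
  d   1    1    2    3    4    5    5
  a   2    2    2    3    4    5    6
  c   3    2    2    2    3    4    5
Edit distance = dp[3][6] = 5

5


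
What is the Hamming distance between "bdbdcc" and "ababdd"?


Comparing "bdbdcc" and "ababdd" position by position:
  Position 0: 'b' vs 'a' => differ
  Position 1: 'd' vs 'b' => differ
  Position 2: 'b' vs 'a' => differ
  Position 3: 'd' vs 'b' => differ
  Position 4: 'c' vs 'd' => differ
  Position 5: 'c' vs 'd' => differ
Total differences (Hamming distance): 6

6


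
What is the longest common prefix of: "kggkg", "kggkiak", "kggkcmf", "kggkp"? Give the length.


Words: kggkg, kggkiak, kggkcmf, kggkp
  Position 0: all 'k' => match
  Position 1: all 'g' => match
  Position 2: all 'g' => match
  Position 3: all 'k' => match
  Position 4: ('g', 'i', 'c', 'p') => mismatch, stop
LCP = "kggk" (length 4)

4


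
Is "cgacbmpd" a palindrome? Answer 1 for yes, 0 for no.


Input: cgacbmpd
Reversed: dpmbcagc
  Compare pos 0 ('c') with pos 7 ('d'): MISMATCH
  Compare pos 1 ('g') with pos 6 ('p'): MISMATCH
  Compare pos 2 ('a') with pos 5 ('m'): MISMATCH
  Compare pos 3 ('c') with pos 4 ('b'): MISMATCH
Result: not a palindrome

0


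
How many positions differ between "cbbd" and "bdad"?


Comparing "cbbd" and "bdad" position by position:
  Position 0: 'c' vs 'b' => DIFFER
  Position 1: 'b' vs 'd' => DIFFER
  Position 2: 'b' vs 'a' => DIFFER
  Position 3: 'd' vs 'd' => same
Positions that differ: 3

3


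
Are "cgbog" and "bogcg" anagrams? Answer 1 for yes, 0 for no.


Strings: "cgbog", "bogcg"
Sorted first:  bcggo
Sorted second: bcggo
Sorted forms match => anagrams

1


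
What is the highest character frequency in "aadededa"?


Input: aadededa
Character counts:
  'a': 3
  'd': 3
  'e': 2
Maximum frequency: 3

3


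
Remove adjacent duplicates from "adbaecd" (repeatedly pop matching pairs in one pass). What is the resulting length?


Input: adbaecd
Stack-based adjacent duplicate removal:
  Read 'a': push. Stack: a
  Read 'd': push. Stack: ad
  Read 'b': push. Stack: adb
  Read 'a': push. Stack: adba
  Read 'e': push. Stack: adbae
  Read 'c': push. Stack: adbaec
  Read 'd': push. Stack: adbaecd
Final stack: "adbaecd" (length 7)

7


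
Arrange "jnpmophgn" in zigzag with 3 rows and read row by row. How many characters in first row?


Zigzag "jnpmophgn" into 3 rows:
Placing characters:
  'j' => row 0
  'n' => row 1
  'p' => row 2
  'm' => row 1
  'o' => row 0
  'p' => row 1
  'h' => row 2
  'g' => row 1
  'n' => row 0
Rows:
  Row 0: "jon"
  Row 1: "nmpg"
  Row 2: "ph"
First row length: 3

3


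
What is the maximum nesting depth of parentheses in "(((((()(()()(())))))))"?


Input: "(((((()(()()(())))))))"
Tracking depth:
  Position 0 '(': depth becomes 1
  Position 1 '(': depth becomes 2
  Position 2 '(': depth becomes 3
  Position 3 '(': depth becomes 4
  Position 4 '(': depth becomes 5
  Position 5 '(': depth becomes 6
  Position 6 ')': depth becomes 5
  Position 7 '(': depth becomes 6
  Position 8 '(': depth becomes 7
  Position 9 ')': depth becomes 6
  Position 10 '(': depth becomes 7
  Position 11 ')': depth becomes 6
  Position 12 '(': depth becomes 7
  Position 13 '(': depth becomes 8
  Position 14 ')': depth becomes 7
  Position 15 ')': depth becomes 6
  Position 16 ')': depth becomes 5
  Position 17 ')': depth becomes 4
  Position 18 ')': depth becomes 3
  Position 19 ')': depth becomes 2
  Position 20 ')': depth becomes 1
  Position 21 ')': depth becomes 0
Maximum depth reached: 8

8


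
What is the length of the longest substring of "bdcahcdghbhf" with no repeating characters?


Input: "bdcahcdghbhf"
Sliding window (track last position of each char):
  Position 0 ('b'): window [0,0] length 1 -- new best
  Position 1 ('d'): window [0,1] length 2 -- new best
  Position 2 ('c'): window [0,2] length 3 -- new best
  Position 3 ('a'): window [0,3] length 4 -- new best
  Position 4 ('h'): window [0,4] length 5 -- new best
  Position 5 ('c'): repeat (last at 2), move window start to 3
  Position 5 ('c'): window [3,5] length 3
  Position 6 ('d'): window [3,6] length 4
  Position 7 ('g'): window [3,7] length 5
  Position 8 ('h'): repeat (last at 4), move window start to 5
  Position 8 ('h'): window [5,8] length 4
  Position 9 ('b'): window [5,9] length 5
  Position 10 ('h'): repeat (last at 8), move window start to 9
  Position 10 ('h'): window [9,10] length 2
  Position 11 ('f'): window [9,11] length 3
Longest substring with no repeats: "bdcah" with length 5

5


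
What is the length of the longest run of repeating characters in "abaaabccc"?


Input: "abaaabccc"
Scanning for longest run:
  Position 1 ('b'): new char, reset run to 1
  Position 2 ('a'): new char, reset run to 1
  Position 3 ('a'): continues run of 'a', length=2
  Position 4 ('a'): continues run of 'a', length=3
  Position 5 ('b'): new char, reset run to 1
  Position 6 ('c'): new char, reset run to 1
  Position 7 ('c'): continues run of 'c', length=2
  Position 8 ('c'): continues run of 'c', length=3
Longest run: 'a' with length 3

3


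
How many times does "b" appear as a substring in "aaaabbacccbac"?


Searching for "b" in "aaaabbacccbac"
Scanning each position:
  Position 0: "a" => no
  Position 1: "a" => no
  Position 2: "a" => no
  Position 3: "a" => no
  Position 4: "b" => MATCH
  Position 5: "b" => MATCH
  Position 6: "a" => no
  Position 7: "c" => no
  Position 8: "c" => no
  Position 9: "c" => no
  Position 10: "b" => MATCH
  Position 11: "a" => no
  Position 12: "c" => no
Total occurrences: 3

3


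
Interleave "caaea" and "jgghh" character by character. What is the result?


Interleaving "caaea" and "jgghh":
  Position 0: 'c' from first, 'j' from second => "cj"
  Position 1: 'a' from first, 'g' from second => "ag"
  Position 2: 'a' from first, 'g' from second => "ag"
  Position 3: 'e' from first, 'h' from second => "eh"
  Position 4: 'a' from first, 'h' from second => "ah"
Result: cjagagehah

cjagagehah


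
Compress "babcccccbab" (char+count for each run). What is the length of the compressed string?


Input: babcccccbab
Runs:
  'b' x 1 => "b1"
  'a' x 1 => "a1"
  'b' x 1 => "b1"
  'c' x 5 => "c5"
  'b' x 1 => "b1"
  'a' x 1 => "a1"
  'b' x 1 => "b1"
Compressed: "b1a1b1c5b1a1b1"
Compressed length: 14

14


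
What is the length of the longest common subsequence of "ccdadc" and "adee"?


LCS of "ccdadc" and "adee"
DP table:
           a    d    e    e
      0    0    0    0    0
  c   0    0    0    0    0
  c   0    0    0    0    0
  d   0    0    1    1    1
  a   0    1    1    1    1
  d   0    1    2    2    2
  c   0    1    2    2    2
LCS length = dp[6][4] = 2

2


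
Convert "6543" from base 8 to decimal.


Input: "6543" in base 8
Positional expansion:
  Digit '6' (value 6) x 8^3 = 3072
  Digit '5' (value 5) x 8^2 = 320
  Digit '4' (value 4) x 8^1 = 32
  Digit '3' (value 3) x 8^0 = 3
Sum = 3427

3427


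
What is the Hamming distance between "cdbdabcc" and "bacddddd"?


Comparing "cdbdabcc" and "bacddddd" position by position:
  Position 0: 'c' vs 'b' => differ
  Position 1: 'd' vs 'a' => differ
  Position 2: 'b' vs 'c' => differ
  Position 3: 'd' vs 'd' => same
  Position 4: 'a' vs 'd' => differ
  Position 5: 'b' vs 'd' => differ
  Position 6: 'c' vs 'd' => differ
  Position 7: 'c' vs 'd' => differ
Total differences (Hamming distance): 7

7


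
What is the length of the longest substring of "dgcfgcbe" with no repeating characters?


Input: "dgcfgcbe"
Sliding window (track last position of each char):
  Position 0 ('d'): window [0,0] length 1 -- new best
  Position 1 ('g'): window [0,1] length 2 -- new best
  Position 2 ('c'): window [0,2] length 3 -- new best
  Position 3 ('f'): window [0,3] length 4 -- new best
  Position 4 ('g'): repeat (last at 1), move window start to 2
  Position 4 ('g'): window [2,4] length 3
  Position 5 ('c'): repeat (last at 2), move window start to 3
  Position 5 ('c'): window [3,5] length 3
  Position 6 ('b'): window [3,6] length 4
  Position 7 ('e'): window [3,7] length 5 -- new best
Longest substring with no repeats: "fgcbe" with length 5

5


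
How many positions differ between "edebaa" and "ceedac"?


Comparing "edebaa" and "ceedac" position by position:
  Position 0: 'e' vs 'c' => DIFFER
  Position 1: 'd' vs 'e' => DIFFER
  Position 2: 'e' vs 'e' => same
  Position 3: 'b' vs 'd' => DIFFER
  Position 4: 'a' vs 'a' => same
  Position 5: 'a' vs 'c' => DIFFER
Positions that differ: 4

4


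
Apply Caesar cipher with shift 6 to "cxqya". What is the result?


Caesar cipher: shift "cxqya" by 6
  'c' (pos 2) + 6 = pos 8 = 'i'
  'x' (pos 23) + 6 = pos 3 = 'd'
  'q' (pos 16) + 6 = pos 22 = 'w'
  'y' (pos 24) + 6 = pos 4 = 'e'
  'a' (pos 0) + 6 = pos 6 = 'g'
Result: idweg

idweg


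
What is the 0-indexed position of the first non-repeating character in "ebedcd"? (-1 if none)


Input: ebedcd
Character frequencies:
  'b': 1
  'c': 1
  'd': 2
  'e': 2
Scanning left to right for freq == 1:
  Position 0 ('e'): freq=2, skip
  Position 1 ('b'): unique! => answer = 1

1


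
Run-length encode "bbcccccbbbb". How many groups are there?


Input: bbcccccbbbb
Scanning for consecutive runs:
  Group 1: 'b' x 2 (positions 0-1)
  Group 2: 'c' x 5 (positions 2-6)
  Group 3: 'b' x 4 (positions 7-10)
Total groups: 3

3


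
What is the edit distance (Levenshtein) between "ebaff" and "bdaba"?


Computing edit distance: "ebaff" -> "bdaba"
DP table:
           b    d    a    b    a
      0    1    2    3    4    5
  e   1    1    2    3    4    5
  b   2    1    2    3    3    4
  a   3    2    2    2    3    3
  f   4    3    3    3    3    4
  f   5    4    4    4    4    4
Edit distance = dp[5][5] = 4

4


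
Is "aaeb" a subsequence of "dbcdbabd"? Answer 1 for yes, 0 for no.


Check if "aaeb" is a subsequence of "dbcdbabd"
Greedy scan:
  Position 0 ('d'): no match needed
  Position 1 ('b'): no match needed
  Position 2 ('c'): no match needed
  Position 3 ('d'): no match needed
  Position 4 ('b'): no match needed
  Position 5 ('a'): matches sub[0] = 'a'
  Position 6 ('b'): no match needed
  Position 7 ('d'): no match needed
Only matched 1/4 characters => not a subsequence

0


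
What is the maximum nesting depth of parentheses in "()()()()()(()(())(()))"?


Input: "()()()()()(()(())(()))"
Tracking depth:
  Position 0 '(': depth becomes 1
  Position 1 ')': depth becomes 0
  Position 2 '(': depth becomes 1
  Position 3 ')': depth becomes 0
  Position 4 '(': depth becomes 1
  Position 5 ')': depth becomes 0
  Position 6 '(': depth becomes 1
  Position 7 ')': depth becomes 0
  Position 8 '(': depth becomes 1
  Position 9 ')': depth becomes 0
  Position 10 '(': depth becomes 1
  Position 11 '(': depth becomes 2
  Position 12 ')': depth becomes 1
  Position 13 '(': depth becomes 2
  Position 14 '(': depth becomes 3
  Position 15 ')': depth becomes 2
  Position 16 ')': depth becomes 1
  Position 17 '(': depth becomes 2
  Position 18 '(': depth becomes 3
  Position 19 ')': depth becomes 2
  Position 20 ')': depth becomes 1
  Position 21 ')': depth becomes 0
Maximum depth reached: 3

3


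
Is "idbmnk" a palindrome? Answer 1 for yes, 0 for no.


Input: idbmnk
Reversed: knmbdi
  Compare pos 0 ('i') with pos 5 ('k'): MISMATCH
  Compare pos 1 ('d') with pos 4 ('n'): MISMATCH
  Compare pos 2 ('b') with pos 3 ('m'): MISMATCH
Result: not a palindrome

0


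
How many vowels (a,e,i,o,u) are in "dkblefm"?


Input: dkblefm
Checking each character:
  'd' at position 0: consonant
  'k' at position 1: consonant
  'b' at position 2: consonant
  'l' at position 3: consonant
  'e' at position 4: vowel (running total: 1)
  'f' at position 5: consonant
  'm' at position 6: consonant
Total vowels: 1

1


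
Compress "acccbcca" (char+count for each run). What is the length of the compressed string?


Input: acccbcca
Runs:
  'a' x 1 => "a1"
  'c' x 3 => "c3"
  'b' x 1 => "b1"
  'c' x 2 => "c2"
  'a' x 1 => "a1"
Compressed: "a1c3b1c2a1"
Compressed length: 10

10


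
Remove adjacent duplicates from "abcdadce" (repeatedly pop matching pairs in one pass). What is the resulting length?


Input: abcdadce
Stack-based adjacent duplicate removal:
  Read 'a': push. Stack: a
  Read 'b': push. Stack: ab
  Read 'c': push. Stack: abc
  Read 'd': push. Stack: abcd
  Read 'a': push. Stack: abcda
  Read 'd': push. Stack: abcdad
  Read 'c': push. Stack: abcdadc
  Read 'e': push. Stack: abcdadce
Final stack: "abcdadce" (length 8)

8


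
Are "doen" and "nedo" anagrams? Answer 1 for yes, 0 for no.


Strings: "doen", "nedo"
Sorted first:  deno
Sorted second: deno
Sorted forms match => anagrams

1


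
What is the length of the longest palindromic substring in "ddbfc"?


Input: "ddbfc"
Checking substrings for palindromes:
  [0:2] "dd" (len 2) => palindrome
Longest palindromic substring: "dd" with length 2

2


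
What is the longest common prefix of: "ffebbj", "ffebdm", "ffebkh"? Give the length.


Words: ffebbj, ffebdm, ffebkh
  Position 0: all 'f' => match
  Position 1: all 'f' => match
  Position 2: all 'e' => match
  Position 3: all 'b' => match
  Position 4: ('b', 'd', 'k') => mismatch, stop
LCP = "ffeb" (length 4)

4


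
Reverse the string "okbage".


Input: okbage
Reading characters right to left:
  Position 5: 'e'
  Position 4: 'g'
  Position 3: 'a'
  Position 2: 'b'
  Position 1: 'k'
  Position 0: 'o'
Reversed: egabko

egabko


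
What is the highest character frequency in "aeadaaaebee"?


Input: aeadaaaebee
Character counts:
  'a': 5
  'b': 1
  'd': 1
  'e': 4
Maximum frequency: 5

5


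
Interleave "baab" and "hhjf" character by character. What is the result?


Interleaving "baab" and "hhjf":
  Position 0: 'b' from first, 'h' from second => "bh"
  Position 1: 'a' from first, 'h' from second => "ah"
  Position 2: 'a' from first, 'j' from second => "aj"
  Position 3: 'b' from first, 'f' from second => "bf"
Result: bhahajbf

bhahajbf


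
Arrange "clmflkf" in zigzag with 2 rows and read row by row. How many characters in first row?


Zigzag "clmflkf" into 2 rows:
Placing characters:
  'c' => row 0
  'l' => row 1
  'm' => row 0
  'f' => row 1
  'l' => row 0
  'k' => row 1
  'f' => row 0
Rows:
  Row 0: "cmlf"
  Row 1: "lfk"
First row length: 4

4


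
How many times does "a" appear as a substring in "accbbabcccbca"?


Searching for "a" in "accbbabcccbca"
Scanning each position:
  Position 0: "a" => MATCH
  Position 1: "c" => no
  Position 2: "c" => no
  Position 3: "b" => no
  Position 4: "b" => no
  Position 5: "a" => MATCH
  Position 6: "b" => no
  Position 7: "c" => no
  Position 8: "c" => no
  Position 9: "c" => no
  Position 10: "b" => no
  Position 11: "c" => no
  Position 12: "a" => MATCH
Total occurrences: 3

3


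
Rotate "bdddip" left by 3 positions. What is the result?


Input: "bdddip", rotate left by 3
First 3 characters: "bdd"
Remaining characters: "dip"
Concatenate remaining + first: "dip" + "bdd" = "dipbdd"

dipbdd


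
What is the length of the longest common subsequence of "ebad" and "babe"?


LCS of "ebad" and "babe"
DP table:
           b    a    b    e
      0    0    0    0    0
  e   0    0    0    0    1
  b   0    1    1    1    1
  a   0    1    2    2    2
  d   0    1    2    2    2
LCS length = dp[4][4] = 2

2


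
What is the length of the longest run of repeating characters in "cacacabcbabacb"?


Input: "cacacabcbabacb"
Scanning for longest run:
  Position 1 ('a'): new char, reset run to 1
  Position 2 ('c'): new char, reset run to 1
  Position 3 ('a'): new char, reset run to 1
  Position 4 ('c'): new char, reset run to 1
  Position 5 ('a'): new char, reset run to 1
  Position 6 ('b'): new char, reset run to 1
  Position 7 ('c'): new char, reset run to 1
  Position 8 ('b'): new char, reset run to 1
  Position 9 ('a'): new char, reset run to 1
  Position 10 ('b'): new char, reset run to 1
  Position 11 ('a'): new char, reset run to 1
  Position 12 ('c'): new char, reset run to 1
  Position 13 ('b'): new char, reset run to 1
Longest run: 'c' with length 1

1


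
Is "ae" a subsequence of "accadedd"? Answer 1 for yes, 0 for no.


Check if "ae" is a subsequence of "accadedd"
Greedy scan:
  Position 0 ('a'): matches sub[0] = 'a'
  Position 1 ('c'): no match needed
  Position 2 ('c'): no match needed
  Position 3 ('a'): no match needed
  Position 4 ('d'): no match needed
  Position 5 ('e'): matches sub[1] = 'e'
  Position 6 ('d'): no match needed
  Position 7 ('d'): no match needed
All 2 characters matched => is a subsequence

1


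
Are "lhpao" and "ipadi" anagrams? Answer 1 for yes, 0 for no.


Strings: "lhpao", "ipadi"
Sorted first:  ahlop
Sorted second: adiip
Differ at position 1: 'h' vs 'd' => not anagrams

0


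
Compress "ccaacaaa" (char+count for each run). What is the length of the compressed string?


Input: ccaacaaa
Runs:
  'c' x 2 => "c2"
  'a' x 2 => "a2"
  'c' x 1 => "c1"
  'a' x 3 => "a3"
Compressed: "c2a2c1a3"
Compressed length: 8

8


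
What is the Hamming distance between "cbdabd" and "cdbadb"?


Comparing "cbdabd" and "cdbadb" position by position:
  Position 0: 'c' vs 'c' => same
  Position 1: 'b' vs 'd' => differ
  Position 2: 'd' vs 'b' => differ
  Position 3: 'a' vs 'a' => same
  Position 4: 'b' vs 'd' => differ
  Position 5: 'd' vs 'b' => differ
Total differences (Hamming distance): 4

4


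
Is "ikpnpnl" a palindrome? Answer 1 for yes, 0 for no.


Input: ikpnpnl
Reversed: lnpnpki
  Compare pos 0 ('i') with pos 6 ('l'): MISMATCH
  Compare pos 1 ('k') with pos 5 ('n'): MISMATCH
  Compare pos 2 ('p') with pos 4 ('p'): match
Result: not a palindrome

0


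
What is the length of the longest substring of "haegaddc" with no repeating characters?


Input: "haegaddc"
Sliding window (track last position of each char):
  Position 0 ('h'): window [0,0] length 1 -- new best
  Position 1 ('a'): window [0,1] length 2 -- new best
  Position 2 ('e'): window [0,2] length 3 -- new best
  Position 3 ('g'): window [0,3] length 4 -- new best
  Position 4 ('a'): repeat (last at 1), move window start to 2
  Position 4 ('a'): window [2,4] length 3
  Position 5 ('d'): window [2,5] length 4
  Position 6 ('d'): repeat (last at 5), move window start to 6
  Position 6 ('d'): window [6,6] length 1
  Position 7 ('c'): window [6,7] length 2
Longest substring with no repeats: "haeg" with length 4

4


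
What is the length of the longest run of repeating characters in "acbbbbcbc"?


Input: "acbbbbcbc"
Scanning for longest run:
  Position 1 ('c'): new char, reset run to 1
  Position 2 ('b'): new char, reset run to 1
  Position 3 ('b'): continues run of 'b', length=2
  Position 4 ('b'): continues run of 'b', length=3
  Position 5 ('b'): continues run of 'b', length=4
  Position 6 ('c'): new char, reset run to 1
  Position 7 ('b'): new char, reset run to 1
  Position 8 ('c'): new char, reset run to 1
Longest run: 'b' with length 4

4


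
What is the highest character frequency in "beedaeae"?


Input: beedaeae
Character counts:
  'a': 2
  'b': 1
  'd': 1
  'e': 4
Maximum frequency: 4

4


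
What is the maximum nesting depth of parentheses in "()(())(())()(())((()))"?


Input: "()(())(())()(())((()))"
Tracking depth:
  Position 0 '(': depth becomes 1
  Position 1 ')': depth becomes 0
  Position 2 '(': depth becomes 1
  Position 3 '(': depth becomes 2
  Position 4 ')': depth becomes 1
  Position 5 ')': depth becomes 0
  Position 6 '(': depth becomes 1
  Position 7 '(': depth becomes 2
  Position 8 ')': depth becomes 1
  Position 9 ')': depth becomes 0
  Position 10 '(': depth becomes 1
  Position 11 ')': depth becomes 0
  Position 12 '(': depth becomes 1
  Position 13 '(': depth becomes 2
  Position 14 ')': depth becomes 1
  Position 15 ')': depth becomes 0
  Position 16 '(': depth becomes 1
  Position 17 '(': depth becomes 2
  Position 18 '(': depth becomes 3
  Position 19 ')': depth becomes 2
  Position 20 ')': depth becomes 1
  Position 21 ')': depth becomes 0
Maximum depth reached: 3

3
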